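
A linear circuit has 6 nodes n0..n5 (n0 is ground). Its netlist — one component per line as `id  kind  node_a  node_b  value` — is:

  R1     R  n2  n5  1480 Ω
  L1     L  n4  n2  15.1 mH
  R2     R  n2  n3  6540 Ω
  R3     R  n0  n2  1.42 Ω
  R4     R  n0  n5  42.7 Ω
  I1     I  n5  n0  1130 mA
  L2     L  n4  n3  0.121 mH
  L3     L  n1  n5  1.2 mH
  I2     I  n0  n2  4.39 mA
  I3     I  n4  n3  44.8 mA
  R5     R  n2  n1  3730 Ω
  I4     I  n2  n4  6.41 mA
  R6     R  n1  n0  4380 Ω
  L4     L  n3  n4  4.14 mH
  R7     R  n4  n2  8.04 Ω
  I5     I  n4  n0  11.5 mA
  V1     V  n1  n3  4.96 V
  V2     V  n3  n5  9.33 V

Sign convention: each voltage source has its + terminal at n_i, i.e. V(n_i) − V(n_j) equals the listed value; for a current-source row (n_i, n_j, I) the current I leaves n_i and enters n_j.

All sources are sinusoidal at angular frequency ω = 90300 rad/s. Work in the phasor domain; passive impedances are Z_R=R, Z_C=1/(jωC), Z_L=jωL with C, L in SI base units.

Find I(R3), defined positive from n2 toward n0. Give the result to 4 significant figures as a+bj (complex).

MNA unknowns: 5 node voltages V₁..V_5 plus 2 source currents (V1, V2)
R1: Y=0.0006757+0.000j on G[2,5]
L1: Y=0.000-0.0007334j on G[4,2]
R2: Y=0.0001529+0.000j on G[2,3]
R3: Y=0.7042+0.000j on G[0,2]
R4: Y=0.02342+0.000j on G[0,5]
I1: z[5]−=1.13, z[0]+=1.13
L2: Y=0.000-0.09152j on G[4,3]
L3: Y=0.000-0.009228j on G[1,5]
I2: z[0]−=0.00439, z[2]+=0.00439
I3: z[4]−=0.0448, z[3]+=0.0448
R5: Y=0.0002681+0.000j on G[2,1]
I4: z[2]−=0.00641, z[4]+=0.00641
R6: Y=0.0002283+0.000j on G[1,0]
L4: Y=0.000-0.002675j on G[3,4]
R7: Y=0.1244+0.000j on G[4,2]
I5: z[4]−=0.0115, z[0]+=0.0115
V1: row V1−V3=4.96, i_V1 at 1,3
V2: row V3−V5=9.33, i_V2 at 3,5
solve → V1=-3.285-5.710j, V2=-1.029+0.1918j, V3=-8.245-5.710j, V4=-6.743+1.296j, V5=-17.58-5.710j
aux → i_V1=0.001355+0.1348j, i_V2=0.7072-0.005846j

-0.7248+0.1350j A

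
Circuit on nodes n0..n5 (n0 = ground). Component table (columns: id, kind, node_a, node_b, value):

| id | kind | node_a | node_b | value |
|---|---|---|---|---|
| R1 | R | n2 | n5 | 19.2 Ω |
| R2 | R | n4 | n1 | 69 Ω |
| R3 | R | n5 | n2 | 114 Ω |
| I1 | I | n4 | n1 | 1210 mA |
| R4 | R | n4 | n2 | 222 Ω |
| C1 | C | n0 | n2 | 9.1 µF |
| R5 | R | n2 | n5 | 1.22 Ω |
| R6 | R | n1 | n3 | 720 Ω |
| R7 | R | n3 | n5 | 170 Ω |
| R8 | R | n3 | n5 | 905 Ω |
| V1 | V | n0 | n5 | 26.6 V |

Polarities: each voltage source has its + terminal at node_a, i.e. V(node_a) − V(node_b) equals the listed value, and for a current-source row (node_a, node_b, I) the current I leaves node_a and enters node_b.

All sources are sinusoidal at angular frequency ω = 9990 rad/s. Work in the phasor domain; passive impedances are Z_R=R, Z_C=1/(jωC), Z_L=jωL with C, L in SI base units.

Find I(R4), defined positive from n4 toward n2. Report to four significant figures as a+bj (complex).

-0.07251-0.002359j A

Element admittances at ω=9990 rad/s:
  Y(R1) = 0.05208+0.000j S between n2,n5
  Y(R2) = 0.01449+0.000j S between n4,n1
  Y(R3) = 0.008772+0.000j S between n5,n2
  I1: injects 1.21 A into n1 (from n4)
  Y(R4) = 0.004505+0.000j S between n4,n2
  Y(C1) = 0.000+0.09091j S between n0,n2
  Y(R5) = 0.8197+0.000j S between n2,n5
  Y(R6) = 0.001389+0.000j S between n1,n3
  Y(R7) = 0.005882+0.000j S between n3,n5
  Y(R8) = 0.001105+0.000j S between n3,n5
  V1: constraint V(n0)−V(n5) = 26.6
Assemble and solve the 6×6 MNA system:
  V(n1)=35.99+2.036j  V(n2)=-26.40+2.723j  V(n3)=-16.22+0.3377j  V(n4)=-42.50+2.199j  V(n5)=-26.60+0.000j
  i(V1)=-0.2476-2.400j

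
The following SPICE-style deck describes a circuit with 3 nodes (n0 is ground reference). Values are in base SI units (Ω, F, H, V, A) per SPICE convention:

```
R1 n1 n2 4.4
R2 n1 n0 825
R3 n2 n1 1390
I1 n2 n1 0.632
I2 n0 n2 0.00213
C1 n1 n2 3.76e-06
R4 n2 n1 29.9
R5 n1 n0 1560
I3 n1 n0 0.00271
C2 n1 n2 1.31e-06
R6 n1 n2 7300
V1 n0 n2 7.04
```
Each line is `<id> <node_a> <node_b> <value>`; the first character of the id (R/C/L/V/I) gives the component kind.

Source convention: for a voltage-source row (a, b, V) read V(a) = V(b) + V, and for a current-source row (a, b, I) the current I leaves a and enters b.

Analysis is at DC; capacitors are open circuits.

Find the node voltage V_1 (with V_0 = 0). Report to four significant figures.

Apply KCL at each of the 2 non-ground nodes and solve the resulting linear system.
Node n1: branches {R1, R2, R3, I1, C1, R4, R5, I3, C2, R6} → V_1 = -4.602
Node n2: branches {R1, R3, I1, I2, C1, R4, C2, R6, V1} → V_2 = -7.040
Source currents: i(V1)=-0.007947

-4.602 V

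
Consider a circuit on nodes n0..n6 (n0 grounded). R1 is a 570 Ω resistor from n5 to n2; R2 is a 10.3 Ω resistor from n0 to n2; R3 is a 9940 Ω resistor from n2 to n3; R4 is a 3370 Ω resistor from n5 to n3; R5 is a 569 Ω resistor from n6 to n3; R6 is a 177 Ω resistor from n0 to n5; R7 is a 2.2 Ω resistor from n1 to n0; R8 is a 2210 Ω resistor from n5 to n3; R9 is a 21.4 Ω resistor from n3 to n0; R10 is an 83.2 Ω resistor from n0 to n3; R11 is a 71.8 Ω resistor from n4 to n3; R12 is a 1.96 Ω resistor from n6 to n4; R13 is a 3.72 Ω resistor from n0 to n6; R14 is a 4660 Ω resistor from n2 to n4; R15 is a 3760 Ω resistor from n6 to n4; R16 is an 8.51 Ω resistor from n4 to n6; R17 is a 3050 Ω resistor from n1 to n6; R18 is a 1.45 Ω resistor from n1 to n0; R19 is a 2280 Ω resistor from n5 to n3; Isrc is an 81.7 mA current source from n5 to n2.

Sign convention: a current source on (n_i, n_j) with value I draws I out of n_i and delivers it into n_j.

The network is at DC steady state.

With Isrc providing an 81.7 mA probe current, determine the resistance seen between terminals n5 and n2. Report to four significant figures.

R_eq = 123.0 Ω

MNA unknowns: 6 node voltages V₁..V_6
R1: Y=0.001754 on G[5,2]
R2: Y=0.09709 on G[0,2]
R3: Y=0.0001006 on G[2,3]
R4: Y=0.0002967 on G[5,3]
R5: Y=0.001757 on G[6,3]
R6: Y=0.005650 on G[0,5]
R7: Y=0.4545 on G[1,0]
R8: Y=0.0004525 on G[5,3]
R9: Y=0.04673 on G[3,0]
R10: Y=0.01202 on G[0,3]
R11: Y=0.01393 on G[4,3]
R12: Y=0.5102 on G[6,4]
R13: Y=0.2688 on G[0,6]
R14: Y=0.0002146 on G[2,4]
R15: Y=0.0002660 on G[6,4]
R16: Y=0.1175 on G[4,6]
R17: Y=0.0003279 on G[1,6]
R18: Y=0.6897 on G[1,0]
R19: Y=0.0004386 on G[5,3]
Isrc: z[5]−=0.0817, z[2]+=0.0817
solve → V1=-2.160e-06, V2=0.6575, V3=-0.1486, V4=-0.01038, V5=-9.395, V6=-0.007541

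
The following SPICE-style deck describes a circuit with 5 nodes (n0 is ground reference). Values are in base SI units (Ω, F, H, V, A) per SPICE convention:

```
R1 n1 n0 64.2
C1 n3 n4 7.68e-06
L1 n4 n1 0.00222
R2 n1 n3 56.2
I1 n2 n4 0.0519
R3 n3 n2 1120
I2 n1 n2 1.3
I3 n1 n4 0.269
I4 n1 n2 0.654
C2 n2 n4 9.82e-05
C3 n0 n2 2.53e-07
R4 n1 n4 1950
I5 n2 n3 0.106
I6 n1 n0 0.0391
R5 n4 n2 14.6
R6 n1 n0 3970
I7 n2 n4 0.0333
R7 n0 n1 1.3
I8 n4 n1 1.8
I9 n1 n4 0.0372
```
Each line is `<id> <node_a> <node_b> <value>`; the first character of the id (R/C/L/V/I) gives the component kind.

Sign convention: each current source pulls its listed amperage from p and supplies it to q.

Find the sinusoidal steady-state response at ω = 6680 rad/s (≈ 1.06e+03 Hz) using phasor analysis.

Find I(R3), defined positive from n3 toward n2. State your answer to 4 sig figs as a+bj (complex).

Element admittances at ω=6680 rad/s:
  Y(R1) = 0.01558+0.000j S between n1,n0
  Y(C1) = 0.000+0.05130j S between n3,n4
  Y(L1) = 0.000-0.06743j S between n4,n1
  Y(R2) = 0.01779+0.000j S between n1,n3
  I1: injects 0.0519 A into n4 (from n2)
  Y(R3) = 0.0008929+0.000j S between n3,n2
  I2: injects 1.3 A into n2 (from n1)
  I3: injects 0.269 A into n4 (from n1)
  I4: injects 0.654 A into n2 (from n1)
  Y(C2) = 0.000+0.6560j S between n2,n4
  Y(C3) = 0.000+0.001690j S between n0,n2
  Y(R4) = 0.0005128+0.000j S between n1,n4
  I5: injects 0.106 A into n3 (from n2)
  I6: injects 0.0391 A into n0 (from n1)
  Y(R5) = 0.06849+0.000j S between n4,n2
  Y(R6) = 0.0002519+0.000j S between n1,n0
  I7: injects 0.0333 A into n4 (from n2)
  Y(R7) = 0.7692+0.000j S between n0,n1
  I8: injects 1.8 A into n1 (from n4)
  I9: injects 0.0372 A into n4 (from n1)
Assemble and solve the 4×4 MNA system:
  V(n1)=-0.04047-0.003430j  V(n2)=1.594+4.335j  V(n3)=-0.3532+4.793j  V(n4)=1.319+7.002j

-0.001738+0.0004094j A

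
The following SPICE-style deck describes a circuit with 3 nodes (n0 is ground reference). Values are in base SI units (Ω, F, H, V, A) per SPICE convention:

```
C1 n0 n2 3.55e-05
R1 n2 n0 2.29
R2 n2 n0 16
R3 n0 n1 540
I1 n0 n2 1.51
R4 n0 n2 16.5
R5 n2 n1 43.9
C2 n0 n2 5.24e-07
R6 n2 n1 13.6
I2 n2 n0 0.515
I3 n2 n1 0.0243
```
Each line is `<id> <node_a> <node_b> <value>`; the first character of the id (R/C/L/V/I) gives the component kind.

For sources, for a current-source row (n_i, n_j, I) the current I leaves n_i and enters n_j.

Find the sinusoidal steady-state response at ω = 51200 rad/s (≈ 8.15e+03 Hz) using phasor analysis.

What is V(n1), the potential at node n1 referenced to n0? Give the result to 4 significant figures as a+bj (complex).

0.3950-0.4842j V

Element admittances at ω=51200 rad/s:
  Y(C1) = 0.000+1.818j S between n0,n2
  Y(R1) = 0.4367+0.000j S between n2,n0
  Y(R2) = 0.06250+0.000j S between n2,n0
  Y(R3) = 0.001852+0.000j S between n0,n1
  I1: injects 1.51 A into n2 (from n0)
  Y(R4) = 0.06061+0.000j S between n0,n2
  Y(R5) = 0.02278+0.000j S between n2,n1
  Y(C2) = 0.000+0.02683j S between n0,n2
  Y(R6) = 0.07353+0.000j S between n2,n1
  I2: injects 0.515 A into n0 (from n2)
  I3: injects 0.0243 A into n1 (from n2)
Assemble and solve the 2×2 MNA system:
  V(n1)=0.3950-0.4842j  V(n2)=0.1503-0.4935j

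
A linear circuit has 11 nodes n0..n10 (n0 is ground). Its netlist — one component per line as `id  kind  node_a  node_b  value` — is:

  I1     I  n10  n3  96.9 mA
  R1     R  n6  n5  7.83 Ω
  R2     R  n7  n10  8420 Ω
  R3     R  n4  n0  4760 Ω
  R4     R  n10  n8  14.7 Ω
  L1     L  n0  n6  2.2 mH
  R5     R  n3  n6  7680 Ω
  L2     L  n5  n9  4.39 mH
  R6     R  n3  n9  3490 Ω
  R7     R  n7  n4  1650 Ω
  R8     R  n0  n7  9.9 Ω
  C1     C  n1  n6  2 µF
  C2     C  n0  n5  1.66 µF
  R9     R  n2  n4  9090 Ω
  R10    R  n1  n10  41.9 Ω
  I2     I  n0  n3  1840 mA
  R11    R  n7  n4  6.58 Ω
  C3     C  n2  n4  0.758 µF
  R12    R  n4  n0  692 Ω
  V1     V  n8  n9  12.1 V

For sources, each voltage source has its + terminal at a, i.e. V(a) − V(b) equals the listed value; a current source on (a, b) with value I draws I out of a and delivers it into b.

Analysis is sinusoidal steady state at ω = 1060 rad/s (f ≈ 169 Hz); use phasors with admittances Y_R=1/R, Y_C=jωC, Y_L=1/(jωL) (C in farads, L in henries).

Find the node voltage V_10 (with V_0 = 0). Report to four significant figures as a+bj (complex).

20.72+8.897j V

Apply KCL at each of the 10 non-ground nodes and solve the resulting linear system.
Node n1: branches {C1, R10} → V_1 = 20.96+7.038j
Node n2: branches {R9, C3} → V_2 = 0.02369+0.01017j
Node n3: branches {I1, R5, R6, I2} → V_3 = 4655+7.920j
Node n4: branches {R3, R7, R9, R11, C3, R12} → V_4 = 0.02369+0.01017j
Node n5: branches {R1, L2, C2} → V_5 = 9.783+3.807j
Node n6: branches {R1, L1, R5, C1} → V_6 = 0.04260+4.301j
Node n7: branches {R2, R7, R8, R11} → V_7 = 0.02395+0.01028j
Node n8: branches {R4, V1} → V_8 = 22.10+9.564j
Node n9: branches {L2, R6, V1} → V_9 = 9.996+9.564j
Node n10: branches {I1, R2, R4, R10} → V_10 = 20.72+8.897j
Source currents: i(V1)=-0.09355-0.04541j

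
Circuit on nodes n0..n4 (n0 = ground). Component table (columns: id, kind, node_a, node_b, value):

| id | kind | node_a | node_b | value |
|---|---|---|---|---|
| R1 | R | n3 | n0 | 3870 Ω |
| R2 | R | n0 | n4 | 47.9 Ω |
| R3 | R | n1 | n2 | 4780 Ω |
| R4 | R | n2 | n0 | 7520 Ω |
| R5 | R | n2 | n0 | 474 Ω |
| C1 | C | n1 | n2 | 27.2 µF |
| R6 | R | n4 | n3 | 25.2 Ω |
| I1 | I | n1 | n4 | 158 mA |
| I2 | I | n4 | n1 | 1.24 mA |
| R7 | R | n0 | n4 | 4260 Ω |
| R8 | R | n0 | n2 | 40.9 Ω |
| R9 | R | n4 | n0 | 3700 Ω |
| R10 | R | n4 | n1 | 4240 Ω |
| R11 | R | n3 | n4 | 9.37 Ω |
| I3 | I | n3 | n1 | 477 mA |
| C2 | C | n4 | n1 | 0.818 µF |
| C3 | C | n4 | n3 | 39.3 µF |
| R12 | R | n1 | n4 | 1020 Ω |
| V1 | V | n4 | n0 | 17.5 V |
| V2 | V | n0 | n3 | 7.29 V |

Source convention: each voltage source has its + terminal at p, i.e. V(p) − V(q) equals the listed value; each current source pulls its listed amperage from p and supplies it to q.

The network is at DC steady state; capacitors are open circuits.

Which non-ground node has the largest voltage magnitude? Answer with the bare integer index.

MNA unknowns: 4 node voltages V₁..V_4 plus 2 source currents (V1, V2)
R1: Y=0.0002584 on G[3,0]
R2: Y=0.02088 on G[0,4]
R3: Y=0.0002092 on G[1,2]
R4: Y=0.0001330 on G[2,0]
R5: Y=0.002110 on G[2,0]
C1: Y=0.000 on G[1,2]
R6: Y=0.03968 on G[4,3]
I1: z[1]−=0.158, z[4]+=0.158
I2: z[4]−=0.00124, z[1]+=0.00124
R7: Y=0.0002347 on G[0,4]
R8: Y=0.02445 on G[0,2]
R9: Y=0.0002703 on G[4,0]
R10: Y=0.0002358 on G[4,1]
R11: Y=0.1067 on G[3,4]
I3: z[3]−=0.477, z[1]+=0.477
C2: Y=0.000 on G[4,1]
C3: Y=0.000 on G[4,3]
R12: Y=0.0009804 on G[1,4]
V1: row V4−V0=17.5, i_V1 at 4,0
V2: row V0−V3=7.29, i_V2 at 0,3
solve → V1=239.9, V2=1.865, V3=-7.290, V4=17.50
aux → i_V1=-3.576, i_V2=-3.154

1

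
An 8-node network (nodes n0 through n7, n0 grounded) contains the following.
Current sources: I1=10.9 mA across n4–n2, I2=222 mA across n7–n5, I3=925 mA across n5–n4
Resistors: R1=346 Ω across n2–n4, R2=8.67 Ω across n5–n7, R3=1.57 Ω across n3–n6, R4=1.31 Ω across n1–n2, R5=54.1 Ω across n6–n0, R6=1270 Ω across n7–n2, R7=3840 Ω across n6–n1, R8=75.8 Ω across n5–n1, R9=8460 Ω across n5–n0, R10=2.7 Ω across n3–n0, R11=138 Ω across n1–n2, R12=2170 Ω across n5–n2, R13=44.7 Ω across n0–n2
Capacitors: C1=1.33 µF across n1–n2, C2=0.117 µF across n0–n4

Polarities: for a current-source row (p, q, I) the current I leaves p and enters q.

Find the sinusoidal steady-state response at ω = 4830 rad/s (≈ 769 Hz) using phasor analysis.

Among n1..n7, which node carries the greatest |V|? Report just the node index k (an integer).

4

Apply KCL at each of the 7 non-ground nodes and solve the resulting linear system.
Node n1: branches {R4, R7, R8, R11, C1} → V_1 = -2.389-7.489j
Node n2: branches {I1, R1, R4, R6, R11, C1, R12, R13} → V_2 = -1.306-7.501j
Node n3: branches {R3, R10} → V_3 = -0.001555-0.004875j
Node n4: branches {I1, R1, C2, I3} → V_4 = 302.0-66.54j
Node n5: branches {R2, R8, R9, I2, R12, I3} → V_5 = -65.73-7.429j
Node n6: branches {R3, R5, R7} → V_6 = -0.002460-0.007710j
Node n7: branches {R2, R6, I2} → V_7 = -67.21-7.430j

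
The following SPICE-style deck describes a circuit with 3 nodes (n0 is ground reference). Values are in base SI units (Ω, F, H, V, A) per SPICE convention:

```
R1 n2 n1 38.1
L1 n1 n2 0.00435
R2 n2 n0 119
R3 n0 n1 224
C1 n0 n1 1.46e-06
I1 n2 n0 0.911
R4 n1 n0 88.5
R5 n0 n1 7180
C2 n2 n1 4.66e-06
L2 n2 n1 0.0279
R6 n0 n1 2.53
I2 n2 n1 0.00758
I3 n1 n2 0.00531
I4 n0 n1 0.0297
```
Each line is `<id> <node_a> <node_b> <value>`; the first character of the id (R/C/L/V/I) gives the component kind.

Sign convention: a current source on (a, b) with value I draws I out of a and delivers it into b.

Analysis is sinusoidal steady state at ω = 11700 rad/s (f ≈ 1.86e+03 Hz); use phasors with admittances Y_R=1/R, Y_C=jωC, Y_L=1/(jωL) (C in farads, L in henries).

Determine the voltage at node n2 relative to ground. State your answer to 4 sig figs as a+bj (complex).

-15.87+12.75j V

Apply KCL at each of the 2 non-ground nodes and solve the resulting linear system.
Node n1: branches {R1, L1, R3, C1, R4, R5, C2, L2, R6, I2, I3, I4} → V_1 = -1.827-0.1847j
Node n2: branches {R1, L1, R2, I1, C2, L2, I2, I3} → V_2 = -15.87+12.75j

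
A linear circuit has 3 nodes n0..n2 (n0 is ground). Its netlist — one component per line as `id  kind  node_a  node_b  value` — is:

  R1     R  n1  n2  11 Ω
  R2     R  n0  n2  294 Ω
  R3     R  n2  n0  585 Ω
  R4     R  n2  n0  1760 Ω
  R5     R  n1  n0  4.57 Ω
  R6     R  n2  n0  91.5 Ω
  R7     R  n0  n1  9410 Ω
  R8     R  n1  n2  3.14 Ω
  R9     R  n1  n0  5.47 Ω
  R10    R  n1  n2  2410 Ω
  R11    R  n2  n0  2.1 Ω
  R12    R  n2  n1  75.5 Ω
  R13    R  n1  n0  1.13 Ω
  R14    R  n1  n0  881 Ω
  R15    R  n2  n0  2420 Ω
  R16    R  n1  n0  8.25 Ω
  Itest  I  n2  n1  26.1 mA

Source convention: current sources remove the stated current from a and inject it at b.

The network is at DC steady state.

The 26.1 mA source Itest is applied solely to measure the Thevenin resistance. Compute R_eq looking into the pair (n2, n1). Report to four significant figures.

Apply KCL at each of the 2 non-ground nodes and solve the resulting linear system.
Node n1: branches {R1, R5, R7, R8, R9, R10, R12, R13, R14, R16, Itest} → V_1 = 0.008584
Node n2: branches {R1, R2, R3, R4, R6, R8, R10, R11, R12, R15, Itest} → V_2 = -0.02452

R_eq = 1.268 Ω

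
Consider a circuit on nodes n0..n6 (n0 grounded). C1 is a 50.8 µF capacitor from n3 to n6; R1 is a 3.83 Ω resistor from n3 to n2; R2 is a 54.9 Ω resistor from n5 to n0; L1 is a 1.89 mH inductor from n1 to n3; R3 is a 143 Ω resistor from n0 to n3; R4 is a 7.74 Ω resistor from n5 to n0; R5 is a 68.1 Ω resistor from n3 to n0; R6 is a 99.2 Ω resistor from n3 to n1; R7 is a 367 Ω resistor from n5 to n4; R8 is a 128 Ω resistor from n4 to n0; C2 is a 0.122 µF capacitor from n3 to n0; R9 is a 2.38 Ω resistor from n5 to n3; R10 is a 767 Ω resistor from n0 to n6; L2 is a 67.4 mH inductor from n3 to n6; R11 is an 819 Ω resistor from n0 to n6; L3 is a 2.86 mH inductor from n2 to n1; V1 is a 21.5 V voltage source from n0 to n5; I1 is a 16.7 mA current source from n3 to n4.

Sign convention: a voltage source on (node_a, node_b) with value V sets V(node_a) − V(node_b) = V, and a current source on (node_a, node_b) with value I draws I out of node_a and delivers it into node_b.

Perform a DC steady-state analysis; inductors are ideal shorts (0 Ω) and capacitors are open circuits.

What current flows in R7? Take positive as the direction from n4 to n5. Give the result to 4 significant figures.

MNA unknowns: 6 node voltages V₁..V_6 plus 4 source currents (L1, L2, L3, V1)
C1: Y=0.000 on G[3,6]
R1: Y=0.2611 on G[3,2]
R2: Y=0.01821 on G[5,0]
L1: row V1−V3=0, i_L1 at 1,3
R3: Y=0.006993 on G[0,3]
R4: Y=0.1292 on G[5,0]
R5: Y=0.01468 on G[3,0]
R6: Y=0.01008 on G[3,1]
R7: Y=0.002725 on G[5,4]
R8: Y=0.007812 on G[4,0]
C2: Y=0.000 on G[3,0]
R9: Y=0.4202 on G[5,3]
R10: Y=0.001304 on G[0,6]
L2: row V3−V6=0, i_L2 at 3,6
R11: Y=0.001221 on G[0,6]
L3: row V2−V1=0, i_L3 at 2,1
V1: row V0−V5=21.5, i_V1 at 0,5
I1: z[3]−=0.0167, z[4]+=0.0167
solve → V1=-20.37, V2=-20.37, V3=-20.37, V4=-3.975, V5=-21.50, V6=-20.37
aux → i_L1=0.000, i_L2=-0.05142, i_L3=0.000, i_V1=-3.693

0.04775 A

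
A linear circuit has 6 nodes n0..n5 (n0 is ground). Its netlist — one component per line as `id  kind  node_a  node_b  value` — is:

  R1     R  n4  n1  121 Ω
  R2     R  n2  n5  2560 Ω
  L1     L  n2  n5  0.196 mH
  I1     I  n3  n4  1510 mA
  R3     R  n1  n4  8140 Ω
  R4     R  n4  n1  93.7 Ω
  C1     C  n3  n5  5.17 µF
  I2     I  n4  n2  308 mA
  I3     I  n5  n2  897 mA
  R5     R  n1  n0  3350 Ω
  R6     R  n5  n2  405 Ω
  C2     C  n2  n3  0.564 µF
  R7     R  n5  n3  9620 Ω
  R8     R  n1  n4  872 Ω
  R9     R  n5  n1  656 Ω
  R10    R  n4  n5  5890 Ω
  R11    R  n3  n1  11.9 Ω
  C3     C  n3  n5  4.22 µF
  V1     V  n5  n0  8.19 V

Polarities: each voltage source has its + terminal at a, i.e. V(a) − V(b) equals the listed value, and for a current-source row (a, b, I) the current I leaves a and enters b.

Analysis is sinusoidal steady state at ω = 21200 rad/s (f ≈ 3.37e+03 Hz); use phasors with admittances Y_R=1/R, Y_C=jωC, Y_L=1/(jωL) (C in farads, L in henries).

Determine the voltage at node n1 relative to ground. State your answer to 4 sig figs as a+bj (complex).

Element admittances at ω=21200 rad/s:
  Y(R1) = 0.008264+0.000j S between n4,n1
  Y(R2) = 0.0003906+0.000j S between n2,n5
  Y(L1) = 0.000-0.2407j S between n2,n5
  I1: injects 1.51 A into n4 (from n3)
  Y(R3) = 0.0001229+0.000j S between n1,n4
  Y(R4) = 0.01067+0.000j S between n4,n1
  Y(C1) = 0.000+0.1096j S between n3,n5
  I2: injects 0.308 A into n2 (from n4)
  I3: injects 0.897 A into n2 (from n5)
  Y(R5) = 0.0002985+0.000j S between n1,n0
  Y(R6) = 0.002469+0.000j S between n5,n2
  Y(C2) = 0.000+0.01196j S between n2,n3
  Y(R7) = 0.0001040+0.000j S between n5,n3
  Y(R8) = 0.001147+0.000j S between n1,n4
  Y(R9) = 0.001524+0.000j S between n5,n1
  Y(R10) = 0.0001698+0.000j S between n4,n5
  Y(R11) = 0.08403+0.000j S between n3,n1
  Y(C3) = 0.000+0.08946j S between n3,n5
  V1: constraint V(n5)−V(n0) = 8.19
Assemble and solve the 6×6 MNA system:
  V(n1)=22.00+1.897j  V(n2)=8.255+5.166j  V(n3)=8.175+1.942j  V(n4)=80.88+1.881j  V(n5)=8.190+0.000j
  i(V1)=-0.006568-0.0005662j

22.00+1.897j V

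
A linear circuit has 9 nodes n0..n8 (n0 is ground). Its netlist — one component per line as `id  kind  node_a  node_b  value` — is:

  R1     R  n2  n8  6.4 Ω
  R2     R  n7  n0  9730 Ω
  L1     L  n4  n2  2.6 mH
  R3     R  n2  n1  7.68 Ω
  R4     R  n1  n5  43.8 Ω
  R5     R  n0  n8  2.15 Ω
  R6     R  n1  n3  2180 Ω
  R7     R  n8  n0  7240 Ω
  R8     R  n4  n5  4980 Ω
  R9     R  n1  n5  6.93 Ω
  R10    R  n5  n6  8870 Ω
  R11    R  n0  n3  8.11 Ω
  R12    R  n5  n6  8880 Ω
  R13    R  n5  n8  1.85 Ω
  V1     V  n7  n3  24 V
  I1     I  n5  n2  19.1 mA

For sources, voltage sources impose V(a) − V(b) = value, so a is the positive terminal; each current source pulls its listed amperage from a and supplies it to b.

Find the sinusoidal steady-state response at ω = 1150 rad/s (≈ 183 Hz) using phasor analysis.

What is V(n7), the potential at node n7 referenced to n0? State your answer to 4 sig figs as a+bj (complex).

23.98+0.000j V

MNA unknowns: 8 node voltages V₁..V_8 plus 1 source current (V1)
R1: Y=0.1562+0.000j on G[2,8]
R2: Y=0.0001028+0.000j on G[7,0]
L1: Y=0.000-0.3344j on G[4,2]
R3: Y=0.1302+0.000j on G[2,1]
R4: Y=0.02283+0.000j on G[1,5]
R5: Y=0.4651+0.000j on G[0,8]
R6: Y=0.0004587+0.000j on G[1,3]
R7: Y=0.0001381+0.000j on G[8,0]
R8: Y=0.0002008+0.000j on G[4,5]
R9: Y=0.1443+0.000j on G[1,5]
R10: Y=0.0001127+0.000j on G[5,6]
R11: Y=0.1233+0.000j on G[0,3]
R12: Y=0.0001126+0.000j on G[5,6]
R13: Y=0.5405+0.000j on G[5,8]
V1: row V7−V3=24, i_V1 at 7,3
I1: z[5]−=0.0191, z[2]+=0.0191
solve → V1=0.02084+1.295e-08j, V2=0.07606+4.714e-08j, V3=-0.01984+0.000j, V4=0.07606-5.887e-05j, V5=-0.02207-1.365e-08j, V6=-0.02207-1.365e-08j, V7=23.98+0.000j, V8=-4.010e-05+0.000j
aux → i_V1=-0.002465+0.000j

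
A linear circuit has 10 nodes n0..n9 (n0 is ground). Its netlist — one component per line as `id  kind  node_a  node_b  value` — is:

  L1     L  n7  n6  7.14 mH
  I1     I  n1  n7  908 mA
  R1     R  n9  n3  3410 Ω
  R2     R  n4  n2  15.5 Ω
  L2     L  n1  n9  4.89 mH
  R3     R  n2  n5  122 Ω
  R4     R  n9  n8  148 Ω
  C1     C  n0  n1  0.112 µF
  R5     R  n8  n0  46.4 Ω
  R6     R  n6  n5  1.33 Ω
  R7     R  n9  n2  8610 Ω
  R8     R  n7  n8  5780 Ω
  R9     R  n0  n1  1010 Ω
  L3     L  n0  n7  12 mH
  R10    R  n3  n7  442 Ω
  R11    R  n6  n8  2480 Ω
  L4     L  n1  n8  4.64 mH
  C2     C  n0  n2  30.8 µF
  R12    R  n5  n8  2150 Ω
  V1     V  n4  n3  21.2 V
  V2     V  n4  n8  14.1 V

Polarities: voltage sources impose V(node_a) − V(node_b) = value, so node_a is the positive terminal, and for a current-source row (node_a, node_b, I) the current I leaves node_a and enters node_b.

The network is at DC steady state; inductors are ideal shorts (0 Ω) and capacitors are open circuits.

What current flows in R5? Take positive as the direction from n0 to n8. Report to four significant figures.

Element admittances at DC:
  L1: short n7↔n6 (DC inductor)
  I1: injects 0.908 A into n7 (from n1)
  Y(R1) = 0.0002933 S between n9,n3
  Y(R2) = 0.06452 S between n4,n2
  L2: short n1↔n9 (DC inductor)
  Y(R3) = 0.008197 S between n2,n5
  Y(R4) = 0.006757 S between n9,n8
  Y(C1) = 0.000 S between n0,n1
  Y(R5) = 0.02155 S between n8,n0
  Y(R6) = 0.7519 S between n6,n5
  Y(R7) = 0.0001161 S between n9,n2
  Y(R8) = 0.0001730 S between n7,n8
  Y(R9) = 0.0009901 S between n0,n1
  L3: short n0↔n7 (DC inductor)
  Y(R10) = 0.002262 S between n3,n7
  Y(R11) = 0.0004032 S between n6,n8
  L4: short n1↔n8 (DC inductor)
  Y(C2) = 0.000 S between n0,n2
  Y(R12) = 0.0004651 S between n5,n8
  V1: constraint V(n4)−V(n3) = 21.2
  V2: constraint V(n4)−V(n8) = 14.1
Assemble and solve the 15×15 MNA system:
  V(n1)=-30.06  V(n2)=-14.21  V(n3)=-37.16  V(n4)=-15.96  V(n5)=-0.1715  V(n6)=0.000  V(n7)=0.000  V(n8)=-30.06  V(n9)=-30.06
  i(L1)=0.1411  i(L2)=0.0002407  i(L3)=-0.6777  i(L4)=-0.8785  i(V1)=-0.08616  i(V2)=0.1994

0.6479 A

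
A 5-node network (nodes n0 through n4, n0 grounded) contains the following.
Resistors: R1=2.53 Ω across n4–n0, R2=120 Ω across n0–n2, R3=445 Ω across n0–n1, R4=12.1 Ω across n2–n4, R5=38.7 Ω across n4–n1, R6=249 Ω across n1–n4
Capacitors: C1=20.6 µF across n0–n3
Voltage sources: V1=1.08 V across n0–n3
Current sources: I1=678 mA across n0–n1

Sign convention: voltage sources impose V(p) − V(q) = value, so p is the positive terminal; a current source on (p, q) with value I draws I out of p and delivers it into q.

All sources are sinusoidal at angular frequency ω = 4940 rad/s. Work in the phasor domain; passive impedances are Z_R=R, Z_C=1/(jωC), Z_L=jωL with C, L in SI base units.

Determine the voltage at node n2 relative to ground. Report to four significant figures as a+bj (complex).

1.415+0.000j V

Element admittances at ω=4940 rad/s:
  Y(R1) = 0.3953+0.000j S between n4,n0
  Y(R2) = 0.008333+0.000j S between n0,n2
  Y(R3) = 0.002247+0.000j S between n0,n1
  Y(C1) = 0.000+0.1018j S between n0,n3
  Y(R4) = 0.08264+0.000j S between n2,n4
  Y(R5) = 0.02584+0.000j S between n4,n1
  Y(R6) = 0.004016+0.000j S between n1,n4
  V1: constraint V(n0)−V(n3) = 1.08
  I1: injects 0.678 A into n1 (from n0)
Assemble and solve the 5×5 MNA system:
  V(n1)=22.57+0.000j  V(n2)=1.415+0.000j  V(n3)=-1.080+0.000j  V(n4)=1.557+0.000j
  i(V1)=0.000-0.1099j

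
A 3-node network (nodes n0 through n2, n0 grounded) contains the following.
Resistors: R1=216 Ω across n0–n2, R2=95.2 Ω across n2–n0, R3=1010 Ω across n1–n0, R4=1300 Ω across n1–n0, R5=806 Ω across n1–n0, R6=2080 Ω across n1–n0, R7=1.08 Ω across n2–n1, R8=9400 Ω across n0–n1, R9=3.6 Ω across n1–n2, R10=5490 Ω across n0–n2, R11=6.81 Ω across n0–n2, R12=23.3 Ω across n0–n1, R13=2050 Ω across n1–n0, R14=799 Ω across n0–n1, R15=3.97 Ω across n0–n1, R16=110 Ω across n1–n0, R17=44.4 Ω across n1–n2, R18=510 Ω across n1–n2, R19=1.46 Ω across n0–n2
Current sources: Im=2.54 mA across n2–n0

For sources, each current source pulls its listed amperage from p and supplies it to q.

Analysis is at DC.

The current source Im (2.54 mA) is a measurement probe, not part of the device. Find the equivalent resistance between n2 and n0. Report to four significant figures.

Element admittances at DC:
  Y(R1) = 0.004630 S between n0,n2
  Y(R2) = 0.01050 S between n2,n0
  Y(R3) = 0.0009901 S between n1,n0
  Y(R4) = 0.0007692 S between n1,n0
  Y(R5) = 0.001241 S between n1,n0
  Y(R6) = 0.0004808 S between n1,n0
  Y(R7) = 0.9259 S between n2,n1
  Y(R8) = 0.0001064 S between n0,n1
  Y(R9) = 0.2778 S between n1,n2
  Y(R10) = 0.0001821 S between n0,n2
  Y(R11) = 0.1468 S between n0,n2
  Y(R12) = 0.04292 S between n0,n1
  Y(R13) = 0.0004878 S between n1,n0
  Y(R14) = 0.001252 S between n0,n1
  Y(R15) = 0.2519 S between n0,n1
  Y(R16) = 0.009091 S between n1,n0
  Y(R17) = 0.02252 S between n1,n2
  Y(R18) = 0.001961 S between n1,n2
  Y(R19) = 0.6849 S between n0,n2
  Im: injects 0.00254 A into n0 (from n2)
Assemble and solve the 2×2 MNA system:
  V(n1)=-0.001855  V(n2)=-0.002322

R_eq = 0.9140 Ω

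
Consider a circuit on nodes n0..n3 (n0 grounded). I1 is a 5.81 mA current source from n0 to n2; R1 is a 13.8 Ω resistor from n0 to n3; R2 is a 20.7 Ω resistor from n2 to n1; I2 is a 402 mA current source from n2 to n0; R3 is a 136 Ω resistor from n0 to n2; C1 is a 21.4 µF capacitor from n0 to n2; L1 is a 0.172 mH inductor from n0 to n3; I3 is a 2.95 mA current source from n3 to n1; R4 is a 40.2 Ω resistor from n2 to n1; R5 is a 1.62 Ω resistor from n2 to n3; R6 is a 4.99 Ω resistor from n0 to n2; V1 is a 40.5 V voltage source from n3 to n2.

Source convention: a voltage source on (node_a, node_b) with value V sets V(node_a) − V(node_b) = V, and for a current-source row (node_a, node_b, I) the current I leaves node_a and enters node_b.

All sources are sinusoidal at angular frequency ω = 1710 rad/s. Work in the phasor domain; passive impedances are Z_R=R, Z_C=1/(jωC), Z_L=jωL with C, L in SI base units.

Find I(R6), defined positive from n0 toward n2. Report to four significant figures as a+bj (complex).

8.164-0.4817j A

Apply KCL at each of the 3 non-ground nodes and solve the resulting linear system.
Node n1: branches {R2, I3, R4} → V_1 = -40.70+2.404j
Node n2: branches {I1, R2, I2, R3, C1, R4, R5, R6, V1} → V_2 = -40.74+2.404j
Node n3: branches {R1, L1, I3, R5, V1} → V_3 = -0.2404+2.404j
Source currents: i(V1)=-33.16-0.9914j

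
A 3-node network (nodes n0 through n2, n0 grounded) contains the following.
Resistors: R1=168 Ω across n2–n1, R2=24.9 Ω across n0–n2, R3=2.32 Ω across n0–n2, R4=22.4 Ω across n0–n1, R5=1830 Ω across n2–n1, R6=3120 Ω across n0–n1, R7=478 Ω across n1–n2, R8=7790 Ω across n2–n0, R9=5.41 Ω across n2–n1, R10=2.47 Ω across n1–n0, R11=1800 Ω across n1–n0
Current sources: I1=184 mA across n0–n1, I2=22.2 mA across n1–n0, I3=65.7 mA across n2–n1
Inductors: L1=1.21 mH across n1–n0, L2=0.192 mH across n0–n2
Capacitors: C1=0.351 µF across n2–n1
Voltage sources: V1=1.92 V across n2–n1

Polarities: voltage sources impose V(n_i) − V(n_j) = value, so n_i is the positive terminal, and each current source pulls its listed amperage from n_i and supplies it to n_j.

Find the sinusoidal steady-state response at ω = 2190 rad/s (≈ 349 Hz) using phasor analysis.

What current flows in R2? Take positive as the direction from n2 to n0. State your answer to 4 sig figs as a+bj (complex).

0.01400+0.01028j A

Apply KCL at each of the 2 non-ground nodes and solve the resulting linear system.
Node n1: branches {R1, R4, I1, L1, R5, I2, R6, R7, C1, R9, R10, I3, R11, V1} → V_1 = -1.571+0.2559j
Node n2: branches {R1, R2, R3, R5, R7, R8, C1, L2, R9, I3, V1} → V_2 = 0.3485+0.2559j
Source currents: i(V1)=-1.210+0.7068j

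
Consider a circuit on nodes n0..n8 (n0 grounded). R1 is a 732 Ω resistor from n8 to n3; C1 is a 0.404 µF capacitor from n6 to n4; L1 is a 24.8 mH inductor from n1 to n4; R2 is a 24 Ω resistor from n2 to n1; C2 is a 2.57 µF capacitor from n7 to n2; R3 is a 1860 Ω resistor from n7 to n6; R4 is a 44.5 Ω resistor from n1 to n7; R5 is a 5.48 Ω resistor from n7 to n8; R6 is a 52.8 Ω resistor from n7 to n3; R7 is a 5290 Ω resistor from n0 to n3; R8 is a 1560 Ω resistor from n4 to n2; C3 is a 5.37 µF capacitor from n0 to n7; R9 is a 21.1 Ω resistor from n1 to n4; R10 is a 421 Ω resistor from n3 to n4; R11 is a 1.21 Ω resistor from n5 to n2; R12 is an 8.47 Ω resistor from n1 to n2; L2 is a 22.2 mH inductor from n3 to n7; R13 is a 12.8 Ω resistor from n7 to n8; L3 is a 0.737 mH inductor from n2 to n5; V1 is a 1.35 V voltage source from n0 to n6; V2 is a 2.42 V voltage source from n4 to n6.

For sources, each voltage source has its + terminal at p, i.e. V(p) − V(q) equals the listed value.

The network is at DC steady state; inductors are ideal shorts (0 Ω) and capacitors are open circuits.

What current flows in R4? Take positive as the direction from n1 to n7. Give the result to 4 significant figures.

0.001321 A

MNA unknowns: 8 node voltages V₁..V_8 plus 5 source currents (L1, L2, L3, V1, V2)
R1: Y=0.001366 on G[8,3]
C1: Y=0.000 on G[6,4]
L1: row V1−V4=0, i_L1 at 1,4
R2: Y=0.04167 on G[2,1]
C2: Y=0.000 on G[7,2]
R3: Y=0.0005376 on G[7,6]
R4: Y=0.02247 on G[1,7]
R5: Y=0.1825 on G[7,8]
R6: Y=0.01894 on G[7,3]
R7: Y=0.0001890 on G[0,3]
R8: Y=0.0006410 on G[4,2]
C3: Y=0.000 on G[0,7]
R9: Y=0.04739 on G[1,4]
R10: Y=0.002375 on G[3,4]
R11: Y=0.8264 on G[5,2]
R12: Y=0.1181 on G[1,2]
L2: row V3−V7=0, i_L2 at 3,7
R13: Y=0.07812 on G[7,8]
L3: row V2−V5=0, i_L3 at 2,5
V1: row V0−V6=1.35, i_V1 at 0,6
V2: row V4−V6=2.42, i_V2 at 4,6
solve → V1=1.070, V2=1.070, V3=1.011, V4=1.070, V5=1.070, V6=-1.350, V7=1.011, V8=1.011
aux → i_L1=-0.001321, i_L2=-5.153e-05, i_L3=0.000, i_V1=0.0001912, i_V2=-0.001461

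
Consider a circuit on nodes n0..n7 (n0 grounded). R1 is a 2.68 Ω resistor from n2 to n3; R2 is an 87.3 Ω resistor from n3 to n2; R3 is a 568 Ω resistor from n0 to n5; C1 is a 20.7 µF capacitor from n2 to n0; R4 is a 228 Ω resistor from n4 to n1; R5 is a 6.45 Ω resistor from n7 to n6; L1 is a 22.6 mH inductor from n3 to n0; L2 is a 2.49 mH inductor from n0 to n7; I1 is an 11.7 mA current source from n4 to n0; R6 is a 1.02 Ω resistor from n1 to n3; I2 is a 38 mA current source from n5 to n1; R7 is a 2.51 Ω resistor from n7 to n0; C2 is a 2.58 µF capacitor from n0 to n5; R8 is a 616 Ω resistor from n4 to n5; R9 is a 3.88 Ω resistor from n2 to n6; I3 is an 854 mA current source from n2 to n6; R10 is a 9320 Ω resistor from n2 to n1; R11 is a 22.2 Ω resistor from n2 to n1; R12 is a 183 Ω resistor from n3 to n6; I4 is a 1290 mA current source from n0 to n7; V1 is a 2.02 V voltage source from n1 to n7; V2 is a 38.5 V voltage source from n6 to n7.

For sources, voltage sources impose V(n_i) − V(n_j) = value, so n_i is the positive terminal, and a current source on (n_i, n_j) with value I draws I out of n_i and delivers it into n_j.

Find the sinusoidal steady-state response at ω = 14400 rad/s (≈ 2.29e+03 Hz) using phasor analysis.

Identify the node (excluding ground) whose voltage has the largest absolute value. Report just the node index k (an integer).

6

MNA unknowns: 7 node voltages V₁..V_7 plus 2 source currents (V1, V2)
R1: Y=0.3731+0.000j on G[2,3]
R2: Y=0.01145+0.000j on G[3,2]
R3: Y=0.001761+0.000j on G[0,5]
C1: Y=0.000+0.2981j on G[2,0]
R4: Y=0.004386+0.000j on G[4,1]
R5: Y=0.1550+0.000j on G[7,6]
L1: Y=0.000-0.003073j on G[3,0]
L2: Y=0.000-0.02789j on G[0,7]
I1: z[4]−=0.0117, z[0]+=0.0117
R6: Y=0.9804+0.000j on G[1,3]
I2: z[5]−=0.038, z[1]+=0.038
R7: Y=0.3984+0.000j on G[7,0]
C2: Y=0.000+0.03715j on G[0,5]
R8: Y=0.001623+0.000j on G[4,5]
R9: Y=0.2577+0.000j on G[2,6]
I3: z[2]−=0.854, z[6]+=0.854
R10: Y=0.0001073+0.000j on G[2,1]
R11: Y=0.04505+0.000j on G[2,1]
R12: Y=0.005464+0.000j on G[3,6]
I4: z[0]−=1.29, z[7]+=1.29
V1: row V1−V7=2.02, i_V1 at 1,7
V2: row V6−V7=38.5, i_V2 at 6,7
solve → V1=-1.777-6.115j, V2=7.857-10.15j, V3=1.088-7.246j, V4=-3.321-4.154j, V5=-0.2855+1.142j, V6=34.70-6.115j, V7=-3.797-6.115j
aux → i_V1=3.275-1.283j, i_V2=-12.22-1.047j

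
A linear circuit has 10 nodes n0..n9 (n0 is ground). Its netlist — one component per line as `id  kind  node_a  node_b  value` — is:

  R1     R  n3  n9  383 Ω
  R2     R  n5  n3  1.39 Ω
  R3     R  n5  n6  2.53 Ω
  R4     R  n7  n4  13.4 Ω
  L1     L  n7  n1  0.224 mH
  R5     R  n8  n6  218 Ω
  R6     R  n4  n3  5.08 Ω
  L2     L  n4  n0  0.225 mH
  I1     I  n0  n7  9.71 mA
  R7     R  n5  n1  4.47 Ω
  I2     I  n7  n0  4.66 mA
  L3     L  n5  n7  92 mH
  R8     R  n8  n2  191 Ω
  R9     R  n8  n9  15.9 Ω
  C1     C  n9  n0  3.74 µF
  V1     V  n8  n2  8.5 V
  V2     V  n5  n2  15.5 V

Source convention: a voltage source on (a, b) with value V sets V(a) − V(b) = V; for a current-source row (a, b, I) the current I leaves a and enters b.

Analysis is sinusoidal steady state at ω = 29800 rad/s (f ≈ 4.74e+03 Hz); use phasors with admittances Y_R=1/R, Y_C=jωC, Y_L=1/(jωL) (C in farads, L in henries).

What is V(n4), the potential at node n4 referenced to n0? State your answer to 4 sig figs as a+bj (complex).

-0.1928+2.252j V

Apply KCL at each of the 9 non-ground nodes and solve the resulting linear system.
Node n1: branches {L1, R7} → V_1 = 1.063+2.597j
Node n2: branches {R8, V1, V2} → V_2 = -14.07+2.532j
Node n3: branches {R1, R2, R6} → V_3 = 1.074+2.473j
Node n4: branches {R4, R6, L2} → V_4 = -0.1928+2.252j
Node n5: branches {R2, R3, R7, L3, V2} → V_5 = 1.426+2.532j
Node n6: branches {R3, R5} → V_6 = 1.346+2.532j
Node n7: branches {R4, L1, I1, I2, L3} → V_7 = 0.9656+2.055j
Node n8: branches {R5, R8, R9, V1} → V_8 = -5.574+2.532j
Node n9: branches {R1, R9, C1} → V_9 = -0.2581+2.969j
Source currents: i(V1)=0.3216+0.02747j, i(V2)=-0.3661-0.02747j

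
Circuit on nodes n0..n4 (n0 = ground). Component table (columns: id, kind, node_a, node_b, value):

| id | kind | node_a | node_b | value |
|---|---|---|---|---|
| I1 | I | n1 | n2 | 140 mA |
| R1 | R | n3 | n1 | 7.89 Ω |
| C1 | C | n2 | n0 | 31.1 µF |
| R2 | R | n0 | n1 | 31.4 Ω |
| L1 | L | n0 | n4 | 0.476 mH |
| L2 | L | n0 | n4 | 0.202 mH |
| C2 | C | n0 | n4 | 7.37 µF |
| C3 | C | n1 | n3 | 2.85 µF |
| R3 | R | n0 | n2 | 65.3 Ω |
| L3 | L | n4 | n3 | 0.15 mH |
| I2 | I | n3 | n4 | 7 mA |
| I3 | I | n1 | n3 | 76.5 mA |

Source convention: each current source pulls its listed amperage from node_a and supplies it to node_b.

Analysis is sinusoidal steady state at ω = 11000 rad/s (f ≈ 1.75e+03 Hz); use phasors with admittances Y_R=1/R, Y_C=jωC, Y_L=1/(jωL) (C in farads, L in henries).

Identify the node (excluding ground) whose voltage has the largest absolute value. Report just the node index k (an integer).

1

Element admittances at ω=11000 rad/s:
  I1: injects 0.14 A into n2 (from n1)
  Y(R1) = 0.1267+0.000j S between n3,n1
  Y(C1) = 0.000+0.3421j S between n2,n0
  Y(R2) = 0.03185+0.000j S between n0,n1
  Y(L1) = 0.000-0.1910j S between n0,n4
  Y(L2) = 0.000-0.4500j S between n0,n4
  Y(C2) = 0.000+0.08107j S between n0,n4
  Y(C3) = 0.000+0.03135j S between n1,n3
  Y(R3) = 0.01531+0.000j S between n0,n2
  Y(L3) = 0.000-0.6061j S between n4,n3
  I2: injects 0.007 A into n4 (from n3)
  I3: injects 0.0765 A into n3 (from n1)
Assemble and solve the 4×4 MNA system:
  V(n1)=-1.302-0.02278j  V(n2)=0.01828-0.4084j  V(n3)=-0.002493-0.3501j  V(n4)=-0.001296-0.1759j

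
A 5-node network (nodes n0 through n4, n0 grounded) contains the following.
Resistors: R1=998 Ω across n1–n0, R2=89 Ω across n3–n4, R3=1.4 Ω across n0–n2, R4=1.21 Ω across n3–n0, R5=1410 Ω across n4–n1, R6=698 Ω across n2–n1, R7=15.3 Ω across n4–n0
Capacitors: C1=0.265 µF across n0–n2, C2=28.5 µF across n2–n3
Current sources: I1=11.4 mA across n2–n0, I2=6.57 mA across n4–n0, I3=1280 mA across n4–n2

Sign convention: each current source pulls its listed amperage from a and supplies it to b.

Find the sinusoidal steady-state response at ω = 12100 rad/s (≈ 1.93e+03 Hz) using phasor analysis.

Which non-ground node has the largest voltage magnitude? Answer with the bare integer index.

Element admittances at ω=12100 rad/s:
  Y(R1) = 0.001002+0.000j S between n1,n0
  Y(C1) = 0.000+0.003207j S between n0,n2
  Y(C2) = 0.000+0.3449j S between n2,n3
  Y(R2) = 0.01124+0.000j S between n3,n4
  Y(R3) = 0.7143+0.000j S between n0,n2
  I1: injects 0.0114 A into n0 (from n2)
  Y(R4) = 0.8264+0.000j S between n3,n0
  Y(R5) = 0.0007092+0.000j S between n4,n1
  I2: injects 0.00657 A into n0 (from n4)
  Y(R6) = 0.001433+0.000j S between n2,n1
  Y(R7) = 0.06536+0.000j S between n4,n0
  I3: injects 1.28 A into n2 (from n4)
Assemble and solve the 4×4 MNA system:
  V(n1)=-3.169-0.2302j  V(n2)=1.286-0.5369j  V(n3)=0.1848+0.4543j  V(n4)=-16.65+0.06391j

4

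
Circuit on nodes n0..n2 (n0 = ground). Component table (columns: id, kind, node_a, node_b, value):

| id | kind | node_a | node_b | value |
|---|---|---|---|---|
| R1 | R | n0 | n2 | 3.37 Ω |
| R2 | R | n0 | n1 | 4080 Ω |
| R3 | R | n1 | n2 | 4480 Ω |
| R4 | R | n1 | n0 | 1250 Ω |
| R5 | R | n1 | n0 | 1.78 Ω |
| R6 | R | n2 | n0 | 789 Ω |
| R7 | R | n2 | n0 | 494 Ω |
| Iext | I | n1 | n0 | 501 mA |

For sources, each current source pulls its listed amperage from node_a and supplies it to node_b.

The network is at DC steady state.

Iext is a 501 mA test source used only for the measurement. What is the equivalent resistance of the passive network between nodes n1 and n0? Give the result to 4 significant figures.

R_eq = 1.776 Ω

MNA unknowns: 2 node voltages V₁..V_2
R1: Y=0.2967 on G[0,2]
R2: Y=0.0002451 on G[0,1]
R3: Y=0.0002232 on G[1,2]
R4: Y=0.0008000 on G[1,0]
R5: Y=0.5618 on G[1,0]
R6: Y=0.001267 on G[2,0]
R7: Y=0.002024 on G[2,0]
Iext: z[1]−=0.501, z[0]+=0.501
solve → V1=-0.8898, V2=-0.0006615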